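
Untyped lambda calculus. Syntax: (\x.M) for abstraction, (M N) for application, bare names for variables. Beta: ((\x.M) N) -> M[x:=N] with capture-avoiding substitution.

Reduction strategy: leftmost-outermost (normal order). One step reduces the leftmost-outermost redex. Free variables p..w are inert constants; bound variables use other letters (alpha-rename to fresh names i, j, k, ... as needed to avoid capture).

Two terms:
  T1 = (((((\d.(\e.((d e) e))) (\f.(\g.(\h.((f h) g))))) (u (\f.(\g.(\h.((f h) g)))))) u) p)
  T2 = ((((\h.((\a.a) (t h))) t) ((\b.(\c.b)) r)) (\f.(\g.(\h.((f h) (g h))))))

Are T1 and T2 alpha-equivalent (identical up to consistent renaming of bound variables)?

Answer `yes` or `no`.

Term 1: (((((\d.(\e.((d e) e))) (\f.(\g.(\h.((f h) g))))) (u (\f.(\g.(\h.((f h) g)))))) u) p)
Term 2: ((((\h.((\a.a) (t h))) t) ((\b.(\c.b)) r)) (\f.(\g.(\h.((f h) (g h))))))
Alpha-equivalence: compare structure up to binder renaming.
Result: False

Answer: no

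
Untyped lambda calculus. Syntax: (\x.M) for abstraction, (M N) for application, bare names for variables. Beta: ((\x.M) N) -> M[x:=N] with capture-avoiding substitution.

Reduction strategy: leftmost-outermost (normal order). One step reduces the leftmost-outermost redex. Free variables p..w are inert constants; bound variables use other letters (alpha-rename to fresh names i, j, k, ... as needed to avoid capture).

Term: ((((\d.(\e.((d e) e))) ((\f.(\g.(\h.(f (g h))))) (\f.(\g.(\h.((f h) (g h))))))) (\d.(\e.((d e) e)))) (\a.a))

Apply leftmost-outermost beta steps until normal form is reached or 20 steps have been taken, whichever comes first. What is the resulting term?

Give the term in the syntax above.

Step 0: ((((\d.(\e.((d e) e))) ((\f.(\g.(\h.(f (g h))))) (\f.(\g.(\h.((f h) (g h))))))) (\d.(\e.((d e) e)))) (\a.a))
Step 1: (((\e.((((\f.(\g.(\h.(f (g h))))) (\f.(\g.(\h.((f h) (g h)))))) e) e)) (\d.(\e.((d e) e)))) (\a.a))
Step 2: (((((\f.(\g.(\h.(f (g h))))) (\f.(\g.(\h.((f h) (g h)))))) (\d.(\e.((d e) e)))) (\d.(\e.((d e) e)))) (\a.a))
Step 3: ((((\g.(\h.((\f.(\g.(\h.((f h) (g h))))) (g h)))) (\d.(\e.((d e) e)))) (\d.(\e.((d e) e)))) (\a.a))
Step 4: (((\h.((\f.(\g.(\h.((f h) (g h))))) ((\d.(\e.((d e) e))) h))) (\d.(\e.((d e) e)))) (\a.a))
Step 5: (((\f.(\g.(\h.((f h) (g h))))) ((\d.(\e.((d e) e))) (\d.(\e.((d e) e))))) (\a.a))
Step 6: ((\g.(\h.((((\d.(\e.((d e) e))) (\d.(\e.((d e) e)))) h) (g h)))) (\a.a))
Step 7: (\h.((((\d.(\e.((d e) e))) (\d.(\e.((d e) e)))) h) ((\a.a) h)))
Step 8: (\h.(((\e.(((\d.(\e.((d e) e))) e) e)) h) ((\a.a) h)))
Step 9: (\h.((((\d.(\e.((d e) e))) h) h) ((\a.a) h)))
Step 10: (\h.(((\e.((h e) e)) h) ((\a.a) h)))
Step 11: (\h.(((h h) h) ((\a.a) h)))
Step 12: (\h.(((h h) h) h))

Answer: (\h.(((h h) h) h))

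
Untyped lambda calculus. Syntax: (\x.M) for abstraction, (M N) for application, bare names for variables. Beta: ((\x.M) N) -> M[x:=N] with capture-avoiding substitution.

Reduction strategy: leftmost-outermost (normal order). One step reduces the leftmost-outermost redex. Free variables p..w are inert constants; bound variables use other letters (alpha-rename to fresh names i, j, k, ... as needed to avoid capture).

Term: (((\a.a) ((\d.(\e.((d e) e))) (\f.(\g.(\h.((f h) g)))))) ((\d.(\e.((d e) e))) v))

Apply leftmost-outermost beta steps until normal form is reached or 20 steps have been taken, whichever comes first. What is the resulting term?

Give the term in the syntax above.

Step 0: (((\a.a) ((\d.(\e.((d e) e))) (\f.(\g.(\h.((f h) g)))))) ((\d.(\e.((d e) e))) v))
Step 1: (((\d.(\e.((d e) e))) (\f.(\g.(\h.((f h) g))))) ((\d.(\e.((d e) e))) v))
Step 2: ((\e.(((\f.(\g.(\h.((f h) g)))) e) e)) ((\d.(\e.((d e) e))) v))
Step 3: (((\f.(\g.(\h.((f h) g)))) ((\d.(\e.((d e) e))) v)) ((\d.(\e.((d e) e))) v))
Step 4: ((\g.(\h.((((\d.(\e.((d e) e))) v) h) g))) ((\d.(\e.((d e) e))) v))
Step 5: (\h.((((\d.(\e.((d e) e))) v) h) ((\d.(\e.((d e) e))) v)))
Step 6: (\h.(((\e.((v e) e)) h) ((\d.(\e.((d e) e))) v)))
Step 7: (\h.(((v h) h) ((\d.(\e.((d e) e))) v)))
Step 8: (\h.(((v h) h) (\e.((v e) e))))

Answer: (\h.(((v h) h) (\e.((v e) e))))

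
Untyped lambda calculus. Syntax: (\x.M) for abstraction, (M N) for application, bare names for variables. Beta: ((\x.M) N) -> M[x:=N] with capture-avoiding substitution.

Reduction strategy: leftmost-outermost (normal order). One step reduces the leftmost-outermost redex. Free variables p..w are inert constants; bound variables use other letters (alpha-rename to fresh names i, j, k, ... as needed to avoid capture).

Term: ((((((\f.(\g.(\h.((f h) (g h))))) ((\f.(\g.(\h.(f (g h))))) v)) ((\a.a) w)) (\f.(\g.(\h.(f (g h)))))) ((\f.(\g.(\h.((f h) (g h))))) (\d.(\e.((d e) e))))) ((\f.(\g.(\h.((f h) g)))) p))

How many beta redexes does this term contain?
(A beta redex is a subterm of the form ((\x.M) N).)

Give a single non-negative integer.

Term: ((((((\f.(\g.(\h.((f h) (g h))))) ((\f.(\g.(\h.(f (g h))))) v)) ((\a.a) w)) (\f.(\g.(\h.(f (g h)))))) ((\f.(\g.(\h.((f h) (g h))))) (\d.(\e.((d e) e))))) ((\f.(\g.(\h.((f h) g)))) p))
  Redex: ((\f.(\g.(\h.((f h) (g h))))) ((\f.(\g.(\h.(f (g h))))) v))
  Redex: ((\f.(\g.(\h.(f (g h))))) v)
  Redex: ((\a.a) w)
  Redex: ((\f.(\g.(\h.((f h) (g h))))) (\d.(\e.((d e) e))))
  Redex: ((\f.(\g.(\h.((f h) g)))) p)
Total redexes: 5

Answer: 5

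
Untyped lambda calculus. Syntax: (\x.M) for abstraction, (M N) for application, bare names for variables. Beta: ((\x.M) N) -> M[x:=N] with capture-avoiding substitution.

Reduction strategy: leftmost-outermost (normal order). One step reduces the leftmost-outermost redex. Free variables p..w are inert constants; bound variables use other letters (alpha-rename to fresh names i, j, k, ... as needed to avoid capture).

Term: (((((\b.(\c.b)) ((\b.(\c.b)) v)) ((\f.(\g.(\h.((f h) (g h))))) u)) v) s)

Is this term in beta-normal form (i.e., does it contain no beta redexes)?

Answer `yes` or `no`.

Term: (((((\b.(\c.b)) ((\b.(\c.b)) v)) ((\f.(\g.(\h.((f h) (g h))))) u)) v) s)
Found 3 beta redex(es).

Answer: no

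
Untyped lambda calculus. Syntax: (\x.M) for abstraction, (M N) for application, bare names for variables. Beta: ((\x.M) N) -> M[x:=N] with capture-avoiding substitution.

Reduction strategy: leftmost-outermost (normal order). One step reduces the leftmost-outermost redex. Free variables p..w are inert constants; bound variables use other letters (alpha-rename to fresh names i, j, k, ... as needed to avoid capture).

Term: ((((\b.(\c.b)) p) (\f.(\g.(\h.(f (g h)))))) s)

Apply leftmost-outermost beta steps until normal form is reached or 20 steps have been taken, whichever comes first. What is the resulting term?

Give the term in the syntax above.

Step 0: ((((\b.(\c.b)) p) (\f.(\g.(\h.(f (g h)))))) s)
Step 1: (((\c.p) (\f.(\g.(\h.(f (g h)))))) s)
Step 2: (p s)

Answer: (p s)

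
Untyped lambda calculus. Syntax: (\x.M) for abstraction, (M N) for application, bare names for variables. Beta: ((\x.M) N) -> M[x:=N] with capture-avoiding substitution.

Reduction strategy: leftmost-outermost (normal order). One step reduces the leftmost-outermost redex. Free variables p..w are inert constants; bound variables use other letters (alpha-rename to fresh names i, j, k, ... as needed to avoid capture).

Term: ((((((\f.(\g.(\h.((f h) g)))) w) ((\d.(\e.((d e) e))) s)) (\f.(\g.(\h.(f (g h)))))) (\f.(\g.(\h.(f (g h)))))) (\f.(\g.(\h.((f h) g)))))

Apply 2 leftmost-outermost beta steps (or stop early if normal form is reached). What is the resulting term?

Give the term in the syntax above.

Step 0: ((((((\f.(\g.(\h.((f h) g)))) w) ((\d.(\e.((d e) e))) s)) (\f.(\g.(\h.(f (g h)))))) (\f.(\g.(\h.(f (g h)))))) (\f.(\g.(\h.((f h) g)))))
Step 1: (((((\g.(\h.((w h) g))) ((\d.(\e.((d e) e))) s)) (\f.(\g.(\h.(f (g h)))))) (\f.(\g.(\h.(f (g h)))))) (\f.(\g.(\h.((f h) g)))))
Step 2: ((((\h.((w h) ((\d.(\e.((d e) e))) s))) (\f.(\g.(\h.(f (g h)))))) (\f.(\g.(\h.(f (g h)))))) (\f.(\g.(\h.((f h) g)))))

Answer: ((((\h.((w h) ((\d.(\e.((d e) e))) s))) (\f.(\g.(\h.(f (g h)))))) (\f.(\g.(\h.(f (g h)))))) (\f.(\g.(\h.((f h) g)))))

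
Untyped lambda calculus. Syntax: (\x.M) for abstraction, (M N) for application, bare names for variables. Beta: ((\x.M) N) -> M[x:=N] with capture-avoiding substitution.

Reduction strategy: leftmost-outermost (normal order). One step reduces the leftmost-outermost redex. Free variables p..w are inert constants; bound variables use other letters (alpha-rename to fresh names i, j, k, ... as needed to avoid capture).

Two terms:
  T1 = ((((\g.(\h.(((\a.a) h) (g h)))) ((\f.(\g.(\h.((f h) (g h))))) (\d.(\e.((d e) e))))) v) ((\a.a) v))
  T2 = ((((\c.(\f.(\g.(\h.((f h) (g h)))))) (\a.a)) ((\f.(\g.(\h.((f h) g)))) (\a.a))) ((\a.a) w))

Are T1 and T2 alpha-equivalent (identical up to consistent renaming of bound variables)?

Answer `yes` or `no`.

Term 1: ((((\g.(\h.(((\a.a) h) (g h)))) ((\f.(\g.(\h.((f h) (g h))))) (\d.(\e.((d e) e))))) v) ((\a.a) v))
Term 2: ((((\c.(\f.(\g.(\h.((f h) (g h)))))) (\a.a)) ((\f.(\g.(\h.((f h) g)))) (\a.a))) ((\a.a) w))
Alpha-equivalence: compare structure up to binder renaming.
Result: False

Answer: no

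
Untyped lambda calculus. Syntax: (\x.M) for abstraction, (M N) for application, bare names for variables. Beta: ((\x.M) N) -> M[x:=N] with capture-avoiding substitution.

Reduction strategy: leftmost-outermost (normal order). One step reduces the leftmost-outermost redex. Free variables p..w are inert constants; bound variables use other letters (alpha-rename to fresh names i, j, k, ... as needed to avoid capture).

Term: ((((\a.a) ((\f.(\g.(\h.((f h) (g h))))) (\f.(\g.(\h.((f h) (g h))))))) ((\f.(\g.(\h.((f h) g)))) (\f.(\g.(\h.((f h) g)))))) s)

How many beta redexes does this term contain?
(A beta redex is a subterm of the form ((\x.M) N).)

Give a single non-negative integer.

Term: ((((\a.a) ((\f.(\g.(\h.((f h) (g h))))) (\f.(\g.(\h.((f h) (g h))))))) ((\f.(\g.(\h.((f h) g)))) (\f.(\g.(\h.((f h) g)))))) s)
  Redex: ((\a.a) ((\f.(\g.(\h.((f h) (g h))))) (\f.(\g.(\h.((f h) (g h)))))))
  Redex: ((\f.(\g.(\h.((f h) (g h))))) (\f.(\g.(\h.((f h) (g h))))))
  Redex: ((\f.(\g.(\h.((f h) g)))) (\f.(\g.(\h.((f h) g)))))
Total redexes: 3

Answer: 3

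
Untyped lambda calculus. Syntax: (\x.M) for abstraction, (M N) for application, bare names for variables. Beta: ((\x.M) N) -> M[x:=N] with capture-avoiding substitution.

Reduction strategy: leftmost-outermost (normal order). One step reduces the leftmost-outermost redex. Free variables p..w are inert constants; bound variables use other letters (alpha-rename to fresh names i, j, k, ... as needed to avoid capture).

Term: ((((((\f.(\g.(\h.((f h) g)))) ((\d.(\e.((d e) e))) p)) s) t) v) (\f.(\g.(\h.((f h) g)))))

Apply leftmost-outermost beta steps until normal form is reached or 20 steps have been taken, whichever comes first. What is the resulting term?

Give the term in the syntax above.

Step 0: ((((((\f.(\g.(\h.((f h) g)))) ((\d.(\e.((d e) e))) p)) s) t) v) (\f.(\g.(\h.((f h) g)))))
Step 1: (((((\g.(\h.((((\d.(\e.((d e) e))) p) h) g))) s) t) v) (\f.(\g.(\h.((f h) g)))))
Step 2: ((((\h.((((\d.(\e.((d e) e))) p) h) s)) t) v) (\f.(\g.(\h.((f h) g)))))
Step 3: ((((((\d.(\e.((d e) e))) p) t) s) v) (\f.(\g.(\h.((f h) g)))))
Step 4: (((((\e.((p e) e)) t) s) v) (\f.(\g.(\h.((f h) g)))))
Step 5: (((((p t) t) s) v) (\f.(\g.(\h.((f h) g)))))

Answer: (((((p t) t) s) v) (\f.(\g.(\h.((f h) g)))))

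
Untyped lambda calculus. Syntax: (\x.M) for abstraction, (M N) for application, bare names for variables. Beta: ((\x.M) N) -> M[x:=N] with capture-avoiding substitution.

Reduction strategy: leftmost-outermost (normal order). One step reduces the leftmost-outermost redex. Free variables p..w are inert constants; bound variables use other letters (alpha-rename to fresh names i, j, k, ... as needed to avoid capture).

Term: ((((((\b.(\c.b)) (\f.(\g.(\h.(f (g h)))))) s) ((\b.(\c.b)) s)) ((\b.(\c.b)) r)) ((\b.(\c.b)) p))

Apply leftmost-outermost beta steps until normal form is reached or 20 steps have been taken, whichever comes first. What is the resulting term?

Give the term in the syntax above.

Answer: s

Derivation:
Step 0: ((((((\b.(\c.b)) (\f.(\g.(\h.(f (g h)))))) s) ((\b.(\c.b)) s)) ((\b.(\c.b)) r)) ((\b.(\c.b)) p))
Step 1: (((((\c.(\f.(\g.(\h.(f (g h)))))) s) ((\b.(\c.b)) s)) ((\b.(\c.b)) r)) ((\b.(\c.b)) p))
Step 2: ((((\f.(\g.(\h.(f (g h))))) ((\b.(\c.b)) s)) ((\b.(\c.b)) r)) ((\b.(\c.b)) p))
Step 3: (((\g.(\h.(((\b.(\c.b)) s) (g h)))) ((\b.(\c.b)) r)) ((\b.(\c.b)) p))
Step 4: ((\h.(((\b.(\c.b)) s) (((\b.(\c.b)) r) h))) ((\b.(\c.b)) p))
Step 5: (((\b.(\c.b)) s) (((\b.(\c.b)) r) ((\b.(\c.b)) p)))
Step 6: ((\c.s) (((\b.(\c.b)) r) ((\b.(\c.b)) p)))
Step 7: s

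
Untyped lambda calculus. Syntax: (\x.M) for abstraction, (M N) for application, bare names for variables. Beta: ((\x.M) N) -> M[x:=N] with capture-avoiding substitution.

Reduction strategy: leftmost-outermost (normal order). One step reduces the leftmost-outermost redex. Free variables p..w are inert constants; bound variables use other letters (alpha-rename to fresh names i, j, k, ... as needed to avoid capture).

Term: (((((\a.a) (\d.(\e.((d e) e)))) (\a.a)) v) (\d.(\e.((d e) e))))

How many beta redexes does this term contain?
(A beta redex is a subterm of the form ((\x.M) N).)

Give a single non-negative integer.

Answer: 1

Derivation:
Term: (((((\a.a) (\d.(\e.((d e) e)))) (\a.a)) v) (\d.(\e.((d e) e))))
  Redex: ((\a.a) (\d.(\e.((d e) e))))
Total redexes: 1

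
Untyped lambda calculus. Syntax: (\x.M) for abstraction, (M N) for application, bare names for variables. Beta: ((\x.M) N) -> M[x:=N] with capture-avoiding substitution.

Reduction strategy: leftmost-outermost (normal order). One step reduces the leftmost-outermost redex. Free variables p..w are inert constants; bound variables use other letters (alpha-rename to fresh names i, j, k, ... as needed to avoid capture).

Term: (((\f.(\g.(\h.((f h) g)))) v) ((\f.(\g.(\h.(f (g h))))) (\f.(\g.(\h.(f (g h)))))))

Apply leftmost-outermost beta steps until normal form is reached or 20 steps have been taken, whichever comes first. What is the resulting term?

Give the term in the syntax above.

Step 0: (((\f.(\g.(\h.((f h) g)))) v) ((\f.(\g.(\h.(f (g h))))) (\f.(\g.(\h.(f (g h)))))))
Step 1: ((\g.(\h.((v h) g))) ((\f.(\g.(\h.(f (g h))))) (\f.(\g.(\h.(f (g h)))))))
Step 2: (\h.((v h) ((\f.(\g.(\h.(f (g h))))) (\f.(\g.(\h.(f (g h))))))))
Step 3: (\h.((v h) (\g.(\h.((\f.(\g.(\h.(f (g h))))) (g h))))))
Step 4: (\h.((v h) (\g.(\h.(\i.(\j.((g h) (i j))))))))

Answer: (\h.((v h) (\g.(\h.(\i.(\j.((g h) (i j))))))))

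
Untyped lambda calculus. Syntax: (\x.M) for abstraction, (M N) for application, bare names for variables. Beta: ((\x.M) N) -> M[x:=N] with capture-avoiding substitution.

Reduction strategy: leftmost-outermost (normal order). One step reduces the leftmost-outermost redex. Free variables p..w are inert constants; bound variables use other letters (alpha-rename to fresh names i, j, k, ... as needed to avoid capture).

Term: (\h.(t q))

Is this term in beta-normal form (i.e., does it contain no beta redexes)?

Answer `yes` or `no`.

Answer: yes

Derivation:
Term: (\h.(t q))
No beta redexes found.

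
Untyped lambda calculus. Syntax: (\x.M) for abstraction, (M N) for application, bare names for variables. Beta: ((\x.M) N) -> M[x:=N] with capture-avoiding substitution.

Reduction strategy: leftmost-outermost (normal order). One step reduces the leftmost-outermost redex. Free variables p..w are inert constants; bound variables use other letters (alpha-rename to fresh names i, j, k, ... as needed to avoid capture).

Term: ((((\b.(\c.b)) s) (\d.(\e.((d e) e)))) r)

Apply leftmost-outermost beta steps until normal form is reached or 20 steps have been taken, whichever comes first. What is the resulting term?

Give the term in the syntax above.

Answer: (s r)

Derivation:
Step 0: ((((\b.(\c.b)) s) (\d.(\e.((d e) e)))) r)
Step 1: (((\c.s) (\d.(\e.((d e) e)))) r)
Step 2: (s r)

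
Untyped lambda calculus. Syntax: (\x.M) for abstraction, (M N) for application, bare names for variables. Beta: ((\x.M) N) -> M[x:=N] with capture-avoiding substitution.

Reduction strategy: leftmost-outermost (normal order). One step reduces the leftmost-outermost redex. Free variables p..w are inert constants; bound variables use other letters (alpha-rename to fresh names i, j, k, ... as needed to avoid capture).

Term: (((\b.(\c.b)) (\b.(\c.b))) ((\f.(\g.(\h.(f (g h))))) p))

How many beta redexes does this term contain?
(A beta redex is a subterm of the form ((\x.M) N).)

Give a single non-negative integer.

Answer: 2

Derivation:
Term: (((\b.(\c.b)) (\b.(\c.b))) ((\f.(\g.(\h.(f (g h))))) p))
  Redex: ((\b.(\c.b)) (\b.(\c.b)))
  Redex: ((\f.(\g.(\h.(f (g h))))) p)
Total redexes: 2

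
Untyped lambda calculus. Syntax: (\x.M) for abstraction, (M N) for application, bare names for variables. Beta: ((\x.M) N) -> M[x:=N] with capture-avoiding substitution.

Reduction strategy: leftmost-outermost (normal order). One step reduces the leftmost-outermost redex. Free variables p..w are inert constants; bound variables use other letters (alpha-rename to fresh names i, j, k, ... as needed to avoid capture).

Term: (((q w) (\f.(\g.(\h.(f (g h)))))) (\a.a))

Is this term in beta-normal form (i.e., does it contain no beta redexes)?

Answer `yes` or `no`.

Answer: yes

Derivation:
Term: (((q w) (\f.(\g.(\h.(f (g h)))))) (\a.a))
No beta redexes found.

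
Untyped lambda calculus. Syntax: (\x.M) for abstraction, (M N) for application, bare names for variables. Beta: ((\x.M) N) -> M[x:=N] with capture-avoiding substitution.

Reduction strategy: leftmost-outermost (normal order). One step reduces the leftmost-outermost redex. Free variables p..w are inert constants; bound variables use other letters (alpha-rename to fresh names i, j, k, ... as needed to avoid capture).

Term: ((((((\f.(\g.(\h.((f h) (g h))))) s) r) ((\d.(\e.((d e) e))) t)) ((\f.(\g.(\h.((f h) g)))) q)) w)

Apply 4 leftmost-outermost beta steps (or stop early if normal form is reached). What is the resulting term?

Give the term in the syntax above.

Step 0: ((((((\f.(\g.(\h.((f h) (g h))))) s) r) ((\d.(\e.((d e) e))) t)) ((\f.(\g.(\h.((f h) g)))) q)) w)
Step 1: (((((\g.(\h.((s h) (g h)))) r) ((\d.(\e.((d e) e))) t)) ((\f.(\g.(\h.((f h) g)))) q)) w)
Step 2: ((((\h.((s h) (r h))) ((\d.(\e.((d e) e))) t)) ((\f.(\g.(\h.((f h) g)))) q)) w)
Step 3: ((((s ((\d.(\e.((d e) e))) t)) (r ((\d.(\e.((d e) e))) t))) ((\f.(\g.(\h.((f h) g)))) q)) w)
Step 4: ((((s (\e.((t e) e))) (r ((\d.(\e.((d e) e))) t))) ((\f.(\g.(\h.((f h) g)))) q)) w)

Answer: ((((s (\e.((t e) e))) (r ((\d.(\e.((d e) e))) t))) ((\f.(\g.(\h.((f h) g)))) q)) w)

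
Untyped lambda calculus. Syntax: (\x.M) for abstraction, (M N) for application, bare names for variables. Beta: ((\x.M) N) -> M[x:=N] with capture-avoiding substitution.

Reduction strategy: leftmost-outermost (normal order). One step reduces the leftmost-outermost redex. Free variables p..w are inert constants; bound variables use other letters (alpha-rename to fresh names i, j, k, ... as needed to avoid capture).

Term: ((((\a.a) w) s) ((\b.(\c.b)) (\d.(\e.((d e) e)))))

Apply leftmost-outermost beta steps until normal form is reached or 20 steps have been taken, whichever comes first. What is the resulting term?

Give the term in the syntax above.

Step 0: ((((\a.a) w) s) ((\b.(\c.b)) (\d.(\e.((d e) e)))))
Step 1: ((w s) ((\b.(\c.b)) (\d.(\e.((d e) e)))))
Step 2: ((w s) (\c.(\d.(\e.((d e) e)))))

Answer: ((w s) (\c.(\d.(\e.((d e) e)))))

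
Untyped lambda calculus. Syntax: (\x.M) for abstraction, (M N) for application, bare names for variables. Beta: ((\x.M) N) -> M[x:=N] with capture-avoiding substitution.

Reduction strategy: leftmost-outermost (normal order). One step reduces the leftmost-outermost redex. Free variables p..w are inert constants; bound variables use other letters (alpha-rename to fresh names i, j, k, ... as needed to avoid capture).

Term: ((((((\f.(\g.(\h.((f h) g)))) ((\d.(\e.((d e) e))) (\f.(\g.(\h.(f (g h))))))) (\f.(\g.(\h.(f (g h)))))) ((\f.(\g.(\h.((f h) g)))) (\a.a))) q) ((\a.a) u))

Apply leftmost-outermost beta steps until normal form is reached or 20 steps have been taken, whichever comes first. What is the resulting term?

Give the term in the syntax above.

Answer: ((q (\h.(h (\f.(\g.(\h.(f (g h)))))))) u)

Derivation:
Step 0: ((((((\f.(\g.(\h.((f h) g)))) ((\d.(\e.((d e) e))) (\f.(\g.(\h.(f (g h))))))) (\f.(\g.(\h.(f (g h)))))) ((\f.(\g.(\h.((f h) g)))) (\a.a))) q) ((\a.a) u))
Step 1: (((((\g.(\h.((((\d.(\e.((d e) e))) (\f.(\g.(\h.(f (g h)))))) h) g))) (\f.(\g.(\h.(f (g h)))))) ((\f.(\g.(\h.((f h) g)))) (\a.a))) q) ((\a.a) u))
Step 2: ((((\h.((((\d.(\e.((d e) e))) (\f.(\g.(\h.(f (g h)))))) h) (\f.(\g.(\h.(f (g h))))))) ((\f.(\g.(\h.((f h) g)))) (\a.a))) q) ((\a.a) u))
Step 3: ((((((\d.(\e.((d e) e))) (\f.(\g.(\h.(f (g h)))))) ((\f.(\g.(\h.((f h) g)))) (\a.a))) (\f.(\g.(\h.(f (g h)))))) q) ((\a.a) u))
Step 4: (((((\e.(((\f.(\g.(\h.(f (g h))))) e) e)) ((\f.(\g.(\h.((f h) g)))) (\a.a))) (\f.(\g.(\h.(f (g h)))))) q) ((\a.a) u))
Step 5: ((((((\f.(\g.(\h.(f (g h))))) ((\f.(\g.(\h.((f h) g)))) (\a.a))) ((\f.(\g.(\h.((f h) g)))) (\a.a))) (\f.(\g.(\h.(f (g h)))))) q) ((\a.a) u))
Step 6: (((((\g.(\h.(((\f.(\g.(\h.((f h) g)))) (\a.a)) (g h)))) ((\f.(\g.(\h.((f h) g)))) (\a.a))) (\f.(\g.(\h.(f (g h)))))) q) ((\a.a) u))
Step 7: ((((\h.(((\f.(\g.(\h.((f h) g)))) (\a.a)) (((\f.(\g.(\h.((f h) g)))) (\a.a)) h))) (\f.(\g.(\h.(f (g h)))))) q) ((\a.a) u))
Step 8: (((((\f.(\g.(\h.((f h) g)))) (\a.a)) (((\f.(\g.(\h.((f h) g)))) (\a.a)) (\f.(\g.(\h.(f (g h))))))) q) ((\a.a) u))
Step 9: ((((\g.(\h.(((\a.a) h) g))) (((\f.(\g.(\h.((f h) g)))) (\a.a)) (\f.(\g.(\h.(f (g h))))))) q) ((\a.a) u))
Step 10: (((\h.(((\a.a) h) (((\f.(\g.(\h.((f h) g)))) (\a.a)) (\f.(\g.(\h.(f (g h)))))))) q) ((\a.a) u))
Step 11: ((((\a.a) q) (((\f.(\g.(\h.((f h) g)))) (\a.a)) (\f.(\g.(\h.(f (g h))))))) ((\a.a) u))
Step 12: ((q (((\f.(\g.(\h.((f h) g)))) (\a.a)) (\f.(\g.(\h.(f (g h))))))) ((\a.a) u))
Step 13: ((q ((\g.(\h.(((\a.a) h) g))) (\f.(\g.(\h.(f (g h))))))) ((\a.a) u))
Step 14: ((q (\h.(((\a.a) h) (\f.(\g.(\h.(f (g h)))))))) ((\a.a) u))
Step 15: ((q (\h.(h (\f.(\g.(\h.(f (g h)))))))) ((\a.a) u))
Step 16: ((q (\h.(h (\f.(\g.(\h.(f (g h)))))))) u)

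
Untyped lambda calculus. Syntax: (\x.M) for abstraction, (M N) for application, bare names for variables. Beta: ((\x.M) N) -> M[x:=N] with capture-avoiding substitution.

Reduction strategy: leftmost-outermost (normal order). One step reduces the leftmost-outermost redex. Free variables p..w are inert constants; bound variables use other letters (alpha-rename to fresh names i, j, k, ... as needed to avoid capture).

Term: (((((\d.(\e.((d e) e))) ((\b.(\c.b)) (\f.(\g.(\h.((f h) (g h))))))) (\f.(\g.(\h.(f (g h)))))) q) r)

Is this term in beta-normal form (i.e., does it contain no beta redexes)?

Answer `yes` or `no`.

Term: (((((\d.(\e.((d e) e))) ((\b.(\c.b)) (\f.(\g.(\h.((f h) (g h))))))) (\f.(\g.(\h.(f (g h)))))) q) r)
Found 2 beta redex(es).

Answer: no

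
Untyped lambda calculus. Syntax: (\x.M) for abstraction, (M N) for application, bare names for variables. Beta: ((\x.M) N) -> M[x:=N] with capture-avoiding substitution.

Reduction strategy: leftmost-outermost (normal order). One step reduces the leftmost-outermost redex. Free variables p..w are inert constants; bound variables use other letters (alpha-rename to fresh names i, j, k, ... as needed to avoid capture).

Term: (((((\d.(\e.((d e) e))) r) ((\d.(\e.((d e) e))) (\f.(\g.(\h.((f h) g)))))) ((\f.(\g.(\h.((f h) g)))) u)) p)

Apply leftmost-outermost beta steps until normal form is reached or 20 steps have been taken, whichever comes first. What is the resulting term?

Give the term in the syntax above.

Answer: ((((r (\e.(\h.((e h) e)))) (\e.(\h.((e h) e)))) (\g.(\h.((u h) g)))) p)

Derivation:
Step 0: (((((\d.(\e.((d e) e))) r) ((\d.(\e.((d e) e))) (\f.(\g.(\h.((f h) g)))))) ((\f.(\g.(\h.((f h) g)))) u)) p)
Step 1: ((((\e.((r e) e)) ((\d.(\e.((d e) e))) (\f.(\g.(\h.((f h) g)))))) ((\f.(\g.(\h.((f h) g)))) u)) p)
Step 2: ((((r ((\d.(\e.((d e) e))) (\f.(\g.(\h.((f h) g)))))) ((\d.(\e.((d e) e))) (\f.(\g.(\h.((f h) g)))))) ((\f.(\g.(\h.((f h) g)))) u)) p)
Step 3: ((((r (\e.(((\f.(\g.(\h.((f h) g)))) e) e))) ((\d.(\e.((d e) e))) (\f.(\g.(\h.((f h) g)))))) ((\f.(\g.(\h.((f h) g)))) u)) p)
Step 4: ((((r (\e.((\g.(\h.((e h) g))) e))) ((\d.(\e.((d e) e))) (\f.(\g.(\h.((f h) g)))))) ((\f.(\g.(\h.((f h) g)))) u)) p)
Step 5: ((((r (\e.(\h.((e h) e)))) ((\d.(\e.((d e) e))) (\f.(\g.(\h.((f h) g)))))) ((\f.(\g.(\h.((f h) g)))) u)) p)
Step 6: ((((r (\e.(\h.((e h) e)))) (\e.(((\f.(\g.(\h.((f h) g)))) e) e))) ((\f.(\g.(\h.((f h) g)))) u)) p)
Step 7: ((((r (\e.(\h.((e h) e)))) (\e.((\g.(\h.((e h) g))) e))) ((\f.(\g.(\h.((f h) g)))) u)) p)
Step 8: ((((r (\e.(\h.((e h) e)))) (\e.(\h.((e h) e)))) ((\f.(\g.(\h.((f h) g)))) u)) p)
Step 9: ((((r (\e.(\h.((e h) e)))) (\e.(\h.((e h) e)))) (\g.(\h.((u h) g)))) p)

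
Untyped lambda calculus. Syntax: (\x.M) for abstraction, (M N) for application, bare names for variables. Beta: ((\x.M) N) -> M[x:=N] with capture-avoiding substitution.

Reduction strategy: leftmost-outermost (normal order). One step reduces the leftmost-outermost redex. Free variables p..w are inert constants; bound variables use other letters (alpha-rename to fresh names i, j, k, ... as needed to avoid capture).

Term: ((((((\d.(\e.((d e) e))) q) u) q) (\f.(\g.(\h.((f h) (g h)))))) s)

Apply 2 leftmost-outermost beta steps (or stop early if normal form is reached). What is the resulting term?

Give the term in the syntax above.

Answer: (((((q u) u) q) (\f.(\g.(\h.((f h) (g h)))))) s)

Derivation:
Step 0: ((((((\d.(\e.((d e) e))) q) u) q) (\f.(\g.(\h.((f h) (g h)))))) s)
Step 1: (((((\e.((q e) e)) u) q) (\f.(\g.(\h.((f h) (g h)))))) s)
Step 2: (((((q u) u) q) (\f.(\g.(\h.((f h) (g h)))))) s)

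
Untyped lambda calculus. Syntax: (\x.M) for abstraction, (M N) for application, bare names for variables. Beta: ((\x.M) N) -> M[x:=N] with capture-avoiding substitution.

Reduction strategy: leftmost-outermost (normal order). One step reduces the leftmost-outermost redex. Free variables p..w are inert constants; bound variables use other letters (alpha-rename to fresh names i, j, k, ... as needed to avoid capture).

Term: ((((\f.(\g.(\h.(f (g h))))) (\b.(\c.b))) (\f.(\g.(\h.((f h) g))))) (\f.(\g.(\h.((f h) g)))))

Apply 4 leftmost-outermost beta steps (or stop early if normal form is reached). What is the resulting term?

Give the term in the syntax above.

Answer: (\c.((\f.(\g.(\h.((f h) g)))) (\f.(\g.(\h.((f h) g))))))

Derivation:
Step 0: ((((\f.(\g.(\h.(f (g h))))) (\b.(\c.b))) (\f.(\g.(\h.((f h) g))))) (\f.(\g.(\h.((f h) g)))))
Step 1: (((\g.(\h.((\b.(\c.b)) (g h)))) (\f.(\g.(\h.((f h) g))))) (\f.(\g.(\h.((f h) g)))))
Step 2: ((\h.((\b.(\c.b)) ((\f.(\g.(\h.((f h) g)))) h))) (\f.(\g.(\h.((f h) g)))))
Step 3: ((\b.(\c.b)) ((\f.(\g.(\h.((f h) g)))) (\f.(\g.(\h.((f h) g))))))
Step 4: (\c.((\f.(\g.(\h.((f h) g)))) (\f.(\g.(\h.((f h) g))))))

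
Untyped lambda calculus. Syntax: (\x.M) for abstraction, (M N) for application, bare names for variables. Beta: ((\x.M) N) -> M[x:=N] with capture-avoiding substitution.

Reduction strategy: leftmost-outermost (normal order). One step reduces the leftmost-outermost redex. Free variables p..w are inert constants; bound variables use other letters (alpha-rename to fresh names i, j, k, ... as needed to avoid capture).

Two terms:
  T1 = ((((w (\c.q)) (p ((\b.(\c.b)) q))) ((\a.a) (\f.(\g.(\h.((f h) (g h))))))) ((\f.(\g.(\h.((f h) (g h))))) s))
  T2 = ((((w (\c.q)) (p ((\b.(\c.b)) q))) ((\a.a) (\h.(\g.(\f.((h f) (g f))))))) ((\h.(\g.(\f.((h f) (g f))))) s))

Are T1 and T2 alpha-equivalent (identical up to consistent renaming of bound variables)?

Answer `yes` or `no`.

Term 1: ((((w (\c.q)) (p ((\b.(\c.b)) q))) ((\a.a) (\f.(\g.(\h.((f h) (g h))))))) ((\f.(\g.(\h.((f h) (g h))))) s))
Term 2: ((((w (\c.q)) (p ((\b.(\c.b)) q))) ((\a.a) (\h.(\g.(\f.((h f) (g f))))))) ((\h.(\g.(\f.((h f) (g f))))) s))
Alpha-equivalence: compare structure up to binder renaming.
Result: True

Answer: yes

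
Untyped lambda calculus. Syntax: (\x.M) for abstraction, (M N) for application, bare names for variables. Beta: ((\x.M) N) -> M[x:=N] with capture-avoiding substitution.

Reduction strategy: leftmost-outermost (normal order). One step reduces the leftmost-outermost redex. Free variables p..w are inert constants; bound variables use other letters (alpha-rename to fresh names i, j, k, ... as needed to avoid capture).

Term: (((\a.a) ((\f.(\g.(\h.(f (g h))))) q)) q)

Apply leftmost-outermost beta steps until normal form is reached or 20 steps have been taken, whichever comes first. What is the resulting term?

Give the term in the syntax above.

Step 0: (((\a.a) ((\f.(\g.(\h.(f (g h))))) q)) q)
Step 1: (((\f.(\g.(\h.(f (g h))))) q) q)
Step 2: ((\g.(\h.(q (g h)))) q)
Step 3: (\h.(q (q h)))

Answer: (\h.(q (q h)))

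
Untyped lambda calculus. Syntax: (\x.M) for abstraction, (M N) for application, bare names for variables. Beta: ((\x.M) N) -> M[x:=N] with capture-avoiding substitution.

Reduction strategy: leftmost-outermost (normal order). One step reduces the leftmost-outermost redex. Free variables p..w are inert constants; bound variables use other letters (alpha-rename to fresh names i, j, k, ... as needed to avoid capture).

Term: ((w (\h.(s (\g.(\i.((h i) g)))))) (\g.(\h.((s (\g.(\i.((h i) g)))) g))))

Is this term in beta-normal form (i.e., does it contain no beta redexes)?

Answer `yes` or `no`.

Answer: yes

Derivation:
Term: ((w (\h.(s (\g.(\i.((h i) g)))))) (\g.(\h.((s (\g.(\i.((h i) g)))) g))))
No beta redexes found.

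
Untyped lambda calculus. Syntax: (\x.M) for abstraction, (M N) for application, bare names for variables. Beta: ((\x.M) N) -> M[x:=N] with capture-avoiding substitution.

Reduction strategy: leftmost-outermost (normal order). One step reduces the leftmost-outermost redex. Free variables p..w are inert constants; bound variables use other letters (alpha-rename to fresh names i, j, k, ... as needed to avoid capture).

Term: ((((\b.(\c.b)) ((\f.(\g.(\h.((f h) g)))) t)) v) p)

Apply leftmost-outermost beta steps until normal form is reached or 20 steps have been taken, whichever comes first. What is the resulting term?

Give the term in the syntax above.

Step 0: ((((\b.(\c.b)) ((\f.(\g.(\h.((f h) g)))) t)) v) p)
Step 1: (((\c.((\f.(\g.(\h.((f h) g)))) t)) v) p)
Step 2: (((\f.(\g.(\h.((f h) g)))) t) p)
Step 3: ((\g.(\h.((t h) g))) p)
Step 4: (\h.((t h) p))

Answer: (\h.((t h) p))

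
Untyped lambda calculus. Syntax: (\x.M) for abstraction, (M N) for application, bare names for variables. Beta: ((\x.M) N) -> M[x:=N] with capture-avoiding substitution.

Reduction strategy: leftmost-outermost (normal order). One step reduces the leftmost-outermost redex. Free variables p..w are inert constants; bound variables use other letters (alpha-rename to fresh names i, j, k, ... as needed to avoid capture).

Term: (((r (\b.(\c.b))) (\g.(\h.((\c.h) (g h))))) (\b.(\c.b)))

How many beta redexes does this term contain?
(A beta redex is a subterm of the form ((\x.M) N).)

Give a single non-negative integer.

Answer: 1

Derivation:
Term: (((r (\b.(\c.b))) (\g.(\h.((\c.h) (g h))))) (\b.(\c.b)))
  Redex: ((\c.h) (g h))
Total redexes: 1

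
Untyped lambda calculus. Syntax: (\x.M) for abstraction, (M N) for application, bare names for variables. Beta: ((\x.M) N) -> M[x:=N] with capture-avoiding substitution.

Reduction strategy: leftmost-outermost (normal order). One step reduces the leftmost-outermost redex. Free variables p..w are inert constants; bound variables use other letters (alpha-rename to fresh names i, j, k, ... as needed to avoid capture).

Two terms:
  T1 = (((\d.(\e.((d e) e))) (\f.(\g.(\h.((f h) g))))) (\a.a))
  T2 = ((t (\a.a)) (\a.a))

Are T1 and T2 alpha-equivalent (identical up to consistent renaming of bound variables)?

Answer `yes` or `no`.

Answer: no

Derivation:
Term 1: (((\d.(\e.((d e) e))) (\f.(\g.(\h.((f h) g))))) (\a.a))
Term 2: ((t (\a.a)) (\a.a))
Alpha-equivalence: compare structure up to binder renaming.
Result: False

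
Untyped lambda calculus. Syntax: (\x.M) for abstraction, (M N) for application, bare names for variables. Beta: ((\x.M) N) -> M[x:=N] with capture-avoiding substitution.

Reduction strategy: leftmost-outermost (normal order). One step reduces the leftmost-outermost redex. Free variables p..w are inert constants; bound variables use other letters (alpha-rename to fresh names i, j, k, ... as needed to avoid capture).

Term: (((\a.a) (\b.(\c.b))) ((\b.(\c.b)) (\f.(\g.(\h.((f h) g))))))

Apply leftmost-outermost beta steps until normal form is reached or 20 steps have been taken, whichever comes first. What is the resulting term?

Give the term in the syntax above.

Answer: (\c.(\c.(\f.(\g.(\h.((f h) g))))))

Derivation:
Step 0: (((\a.a) (\b.(\c.b))) ((\b.(\c.b)) (\f.(\g.(\h.((f h) g))))))
Step 1: ((\b.(\c.b)) ((\b.(\c.b)) (\f.(\g.(\h.((f h) g))))))
Step 2: (\c.((\b.(\c.b)) (\f.(\g.(\h.((f h) g))))))
Step 3: (\c.(\c.(\f.(\g.(\h.((f h) g))))))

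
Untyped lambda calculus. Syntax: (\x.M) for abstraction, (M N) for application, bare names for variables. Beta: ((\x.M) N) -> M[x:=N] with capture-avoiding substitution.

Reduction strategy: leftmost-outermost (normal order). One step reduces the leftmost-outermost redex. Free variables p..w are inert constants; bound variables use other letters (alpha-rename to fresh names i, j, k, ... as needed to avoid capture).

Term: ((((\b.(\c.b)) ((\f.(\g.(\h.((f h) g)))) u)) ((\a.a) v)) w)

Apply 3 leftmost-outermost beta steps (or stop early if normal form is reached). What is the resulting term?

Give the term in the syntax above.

Step 0: ((((\b.(\c.b)) ((\f.(\g.(\h.((f h) g)))) u)) ((\a.a) v)) w)
Step 1: (((\c.((\f.(\g.(\h.((f h) g)))) u)) ((\a.a) v)) w)
Step 2: (((\f.(\g.(\h.((f h) g)))) u) w)
Step 3: ((\g.(\h.((u h) g))) w)

Answer: ((\g.(\h.((u h) g))) w)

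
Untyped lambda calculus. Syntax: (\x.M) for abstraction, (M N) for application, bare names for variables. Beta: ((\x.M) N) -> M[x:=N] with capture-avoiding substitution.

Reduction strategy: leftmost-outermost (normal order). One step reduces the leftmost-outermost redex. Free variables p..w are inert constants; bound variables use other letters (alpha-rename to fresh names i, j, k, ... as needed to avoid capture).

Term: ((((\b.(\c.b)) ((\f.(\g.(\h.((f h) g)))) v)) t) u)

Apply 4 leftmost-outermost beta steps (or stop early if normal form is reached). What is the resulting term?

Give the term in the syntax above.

Answer: (\h.((v h) u))

Derivation:
Step 0: ((((\b.(\c.b)) ((\f.(\g.(\h.((f h) g)))) v)) t) u)
Step 1: (((\c.((\f.(\g.(\h.((f h) g)))) v)) t) u)
Step 2: (((\f.(\g.(\h.((f h) g)))) v) u)
Step 3: ((\g.(\h.((v h) g))) u)
Step 4: (\h.((v h) u))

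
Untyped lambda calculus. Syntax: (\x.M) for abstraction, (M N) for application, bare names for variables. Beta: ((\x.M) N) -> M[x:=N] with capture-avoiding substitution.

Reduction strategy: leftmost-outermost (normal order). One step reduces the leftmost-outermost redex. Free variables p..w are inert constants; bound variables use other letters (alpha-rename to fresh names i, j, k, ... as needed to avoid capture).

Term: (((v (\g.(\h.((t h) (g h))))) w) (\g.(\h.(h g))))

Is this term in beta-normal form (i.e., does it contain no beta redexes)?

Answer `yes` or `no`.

Term: (((v (\g.(\h.((t h) (g h))))) w) (\g.(\h.(h g))))
No beta redexes found.

Answer: yes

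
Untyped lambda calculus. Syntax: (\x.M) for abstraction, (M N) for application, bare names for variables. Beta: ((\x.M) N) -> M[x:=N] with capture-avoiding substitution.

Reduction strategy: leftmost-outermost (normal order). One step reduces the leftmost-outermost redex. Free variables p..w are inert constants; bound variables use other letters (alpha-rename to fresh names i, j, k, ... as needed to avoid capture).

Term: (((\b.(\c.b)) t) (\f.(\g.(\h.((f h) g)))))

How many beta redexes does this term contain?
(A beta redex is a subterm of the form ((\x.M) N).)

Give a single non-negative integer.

Term: (((\b.(\c.b)) t) (\f.(\g.(\h.((f h) g)))))
  Redex: ((\b.(\c.b)) t)
Total redexes: 1

Answer: 1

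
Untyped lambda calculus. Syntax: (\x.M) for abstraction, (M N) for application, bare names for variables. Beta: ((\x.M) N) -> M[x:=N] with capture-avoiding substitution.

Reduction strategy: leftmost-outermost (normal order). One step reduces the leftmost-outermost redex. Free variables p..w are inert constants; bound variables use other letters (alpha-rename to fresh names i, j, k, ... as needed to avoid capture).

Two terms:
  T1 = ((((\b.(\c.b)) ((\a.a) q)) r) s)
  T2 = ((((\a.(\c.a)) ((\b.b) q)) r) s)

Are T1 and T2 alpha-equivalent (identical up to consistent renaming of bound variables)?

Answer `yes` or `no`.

Answer: yes

Derivation:
Term 1: ((((\b.(\c.b)) ((\a.a) q)) r) s)
Term 2: ((((\a.(\c.a)) ((\b.b) q)) r) s)
Alpha-equivalence: compare structure up to binder renaming.
Result: True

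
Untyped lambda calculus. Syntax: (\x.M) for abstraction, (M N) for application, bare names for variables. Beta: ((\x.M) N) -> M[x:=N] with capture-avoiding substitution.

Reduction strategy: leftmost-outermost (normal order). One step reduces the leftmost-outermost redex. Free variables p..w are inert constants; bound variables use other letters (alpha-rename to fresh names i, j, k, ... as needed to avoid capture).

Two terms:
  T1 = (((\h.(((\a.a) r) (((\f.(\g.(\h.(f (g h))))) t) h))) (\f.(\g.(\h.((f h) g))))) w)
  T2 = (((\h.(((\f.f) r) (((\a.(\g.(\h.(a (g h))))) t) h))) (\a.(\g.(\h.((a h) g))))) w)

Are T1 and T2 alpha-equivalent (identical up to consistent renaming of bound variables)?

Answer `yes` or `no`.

Term 1: (((\h.(((\a.a) r) (((\f.(\g.(\h.(f (g h))))) t) h))) (\f.(\g.(\h.((f h) g))))) w)
Term 2: (((\h.(((\f.f) r) (((\a.(\g.(\h.(a (g h))))) t) h))) (\a.(\g.(\h.((a h) g))))) w)
Alpha-equivalence: compare structure up to binder renaming.
Result: True

Answer: yes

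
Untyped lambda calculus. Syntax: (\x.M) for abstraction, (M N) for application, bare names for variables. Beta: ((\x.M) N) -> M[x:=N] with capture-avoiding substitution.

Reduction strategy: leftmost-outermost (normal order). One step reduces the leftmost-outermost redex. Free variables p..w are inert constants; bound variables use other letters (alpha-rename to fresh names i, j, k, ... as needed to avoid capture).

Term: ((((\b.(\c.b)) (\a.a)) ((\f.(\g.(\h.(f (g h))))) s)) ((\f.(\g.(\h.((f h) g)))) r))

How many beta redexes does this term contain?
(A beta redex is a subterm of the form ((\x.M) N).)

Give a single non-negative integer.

Term: ((((\b.(\c.b)) (\a.a)) ((\f.(\g.(\h.(f (g h))))) s)) ((\f.(\g.(\h.((f h) g)))) r))
  Redex: ((\b.(\c.b)) (\a.a))
  Redex: ((\f.(\g.(\h.(f (g h))))) s)
  Redex: ((\f.(\g.(\h.((f h) g)))) r)
Total redexes: 3

Answer: 3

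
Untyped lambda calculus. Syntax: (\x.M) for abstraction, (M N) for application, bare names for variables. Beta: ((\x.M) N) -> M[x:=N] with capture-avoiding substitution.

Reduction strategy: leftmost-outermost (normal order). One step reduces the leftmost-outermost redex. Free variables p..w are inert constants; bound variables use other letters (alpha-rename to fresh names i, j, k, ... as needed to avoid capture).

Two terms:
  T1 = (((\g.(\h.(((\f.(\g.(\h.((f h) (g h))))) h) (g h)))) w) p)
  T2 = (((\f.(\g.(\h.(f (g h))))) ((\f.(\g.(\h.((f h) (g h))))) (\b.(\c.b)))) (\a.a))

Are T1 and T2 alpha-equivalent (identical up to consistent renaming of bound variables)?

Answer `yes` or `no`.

Answer: no

Derivation:
Term 1: (((\g.(\h.(((\f.(\g.(\h.((f h) (g h))))) h) (g h)))) w) p)
Term 2: (((\f.(\g.(\h.(f (g h))))) ((\f.(\g.(\h.((f h) (g h))))) (\b.(\c.b)))) (\a.a))
Alpha-equivalence: compare structure up to binder renaming.
Result: False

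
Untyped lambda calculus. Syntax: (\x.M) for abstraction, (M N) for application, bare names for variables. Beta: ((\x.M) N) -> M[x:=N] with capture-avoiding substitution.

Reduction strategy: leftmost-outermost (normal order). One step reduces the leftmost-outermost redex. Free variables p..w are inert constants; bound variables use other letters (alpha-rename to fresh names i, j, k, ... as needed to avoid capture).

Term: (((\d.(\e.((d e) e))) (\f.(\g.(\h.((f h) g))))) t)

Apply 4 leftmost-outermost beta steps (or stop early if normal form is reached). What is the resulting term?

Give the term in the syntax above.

Answer: (\h.((t h) t))

Derivation:
Step 0: (((\d.(\e.((d e) e))) (\f.(\g.(\h.((f h) g))))) t)
Step 1: ((\e.(((\f.(\g.(\h.((f h) g)))) e) e)) t)
Step 2: (((\f.(\g.(\h.((f h) g)))) t) t)
Step 3: ((\g.(\h.((t h) g))) t)
Step 4: (\h.((t h) t))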